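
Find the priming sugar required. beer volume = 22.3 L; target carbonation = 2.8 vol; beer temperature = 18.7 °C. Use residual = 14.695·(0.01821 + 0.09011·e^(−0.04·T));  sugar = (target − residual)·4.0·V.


residual = 14.695·(0.01821 + 0.09011·e^(−0.04·18.7)) = 0.8943
sugar = (2.8 − 0.8943)·4.0·22.3

169.9849 g


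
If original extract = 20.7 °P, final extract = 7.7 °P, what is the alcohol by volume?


SG = 259/(259 − P);  ABV = (OG − FG)·131.25
OG = 259/(259 − 20.7) = 1.0869
FG = 259/(259 − 7.7) = 1.0306
ABV = (1.0869 − 1.0306)·131.25

7.3795 % ABV


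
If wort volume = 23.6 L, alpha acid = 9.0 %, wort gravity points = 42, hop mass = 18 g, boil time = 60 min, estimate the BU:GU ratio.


U = 1.65·0.000125^(GP/1000)·(1−e^(−0.04t))/4.15;  IBU = (α/100)·m·U·1000/V;  BU:GU = IBU/GP
U = 1.65·0.000125^(42/1000)·(1−e^(−0.04·60))/4.15 = 0.2479
IBU = (9.0/100)·18·0.2479·1000/23.6 = 17.0140
BU:GU = 17.0140/42

0.4051


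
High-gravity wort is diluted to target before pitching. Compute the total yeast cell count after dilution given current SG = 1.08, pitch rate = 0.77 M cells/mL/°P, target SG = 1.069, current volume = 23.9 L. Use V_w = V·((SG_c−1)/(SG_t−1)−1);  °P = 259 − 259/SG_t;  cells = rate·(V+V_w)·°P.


V_w = 23.9·((1.08−1)/(1.069−1)−1) = 3.8101
V_final = 23.9 + 3.8101 = 27.7101
°P = 259 − 259/1.069 = 16.7175
cells = 0.77·27.7101·16.7175

356.6980 billion cells


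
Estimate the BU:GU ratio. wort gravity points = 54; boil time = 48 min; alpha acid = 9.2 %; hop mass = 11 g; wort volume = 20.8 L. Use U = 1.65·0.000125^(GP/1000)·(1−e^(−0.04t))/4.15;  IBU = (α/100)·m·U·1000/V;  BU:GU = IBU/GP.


U = 1.65·0.000125^(54/1000)·(1−e^(−0.04·48))/4.15 = 0.2088
IBU = (9.2/100)·11·0.2088·1000/20.8 = 10.1610
BU:GU = 10.1610/54

0.1882


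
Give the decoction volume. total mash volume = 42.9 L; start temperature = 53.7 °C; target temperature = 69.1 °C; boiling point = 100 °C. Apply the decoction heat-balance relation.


V_dec = V_total·(T_target − T_start)/(T_boil − T_start)
V_dec = 42.9·(69.1 − 53.7)/(100 − 53.7)

14.2691 L


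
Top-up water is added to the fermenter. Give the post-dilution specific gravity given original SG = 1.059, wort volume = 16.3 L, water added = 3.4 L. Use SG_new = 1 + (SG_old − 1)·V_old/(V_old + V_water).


pts = (1.059 − 1)·1000·16.3/(16.3 + 3.4) = 48.8173
SG_new = 1 + 48.8173/1000

1.0488


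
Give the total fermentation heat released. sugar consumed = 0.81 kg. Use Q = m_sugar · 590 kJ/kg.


Q = 0.81 · 590

477.9000 kJ


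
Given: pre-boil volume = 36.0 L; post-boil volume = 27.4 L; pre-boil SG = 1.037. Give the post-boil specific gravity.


SG_post = 1 + (SG_pre − 1)·V_pre/V_post
pts_pre = (1.037 − 1)·1000 = 37.0000
pts_post = 37.0000·36.0/27.4 = 48.6131
SG_post = 1 + 48.6131/1000

1.0486


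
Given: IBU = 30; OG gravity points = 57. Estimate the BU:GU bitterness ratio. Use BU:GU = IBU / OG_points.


BU:GU = 30 / 57

0.5263


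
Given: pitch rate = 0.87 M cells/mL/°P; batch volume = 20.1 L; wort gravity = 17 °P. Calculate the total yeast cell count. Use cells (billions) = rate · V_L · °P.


cells = 0.87 · 20.1 · 17

297.2790 billion cells


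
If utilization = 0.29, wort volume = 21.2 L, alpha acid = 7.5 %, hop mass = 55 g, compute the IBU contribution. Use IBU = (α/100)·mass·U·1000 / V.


IBU = (7.5/100)·55·0.29·1000 / 21.2

56.4269 IBU


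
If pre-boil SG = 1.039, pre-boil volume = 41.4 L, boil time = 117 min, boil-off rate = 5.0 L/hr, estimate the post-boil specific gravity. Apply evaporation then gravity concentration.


V_post = V_pre − rate·(t/60);  SG_post = 1 + (SG_pre−1)·V_pre/V_post
V_post = 41.4 − 5.0·(117/60) = 31.6500
SG_post = 1 + (1.039 − 1)·41.4/31.6500

1.0510


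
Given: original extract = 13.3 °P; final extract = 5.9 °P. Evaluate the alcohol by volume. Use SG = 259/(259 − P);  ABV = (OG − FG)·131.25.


OG = 259/(259 − 13.3) = 1.0541
FG = 259/(259 − 5.9) = 1.0233
ABV = (1.0541 − 1.0233)·131.25

4.0451 % ABV


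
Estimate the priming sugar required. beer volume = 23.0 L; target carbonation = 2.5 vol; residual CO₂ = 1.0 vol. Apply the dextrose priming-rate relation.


sugar = (target − residual)·4.0·V
sugar = (2.5 − 1.0)·4.0·23.0

138.0000 g


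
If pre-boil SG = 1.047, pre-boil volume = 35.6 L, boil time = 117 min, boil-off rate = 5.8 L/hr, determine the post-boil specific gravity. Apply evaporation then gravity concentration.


V_post = V_pre − rate·(t/60);  SG_post = 1 + (SG_pre−1)·V_pre/V_post
V_post = 35.6 − 5.8·(117/60) = 24.2900
SG_post = 1 + (1.047 − 1)·35.6/24.2900

1.0689


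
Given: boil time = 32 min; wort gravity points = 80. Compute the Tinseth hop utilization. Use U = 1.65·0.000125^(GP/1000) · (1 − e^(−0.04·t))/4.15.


bigness = 1.65·0.000125^(80/1000) = 0.8040
boil_factor = (1 − e^(−0.04·32))/4.15 = 0.1740
U = 0.8040 · 0.1740

0.1399


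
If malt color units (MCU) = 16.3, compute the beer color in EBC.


SRM = 1.4922·MCU^0.6859;  EBC = SRM·1.97
SRM = 1.4922·16.3^0.6859 = 10.1220
EBC = 10.1220·1.97

19.9403 EBC


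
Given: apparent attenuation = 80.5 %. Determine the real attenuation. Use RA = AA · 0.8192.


RA = 80.5 · 0.8192

65.9456 %


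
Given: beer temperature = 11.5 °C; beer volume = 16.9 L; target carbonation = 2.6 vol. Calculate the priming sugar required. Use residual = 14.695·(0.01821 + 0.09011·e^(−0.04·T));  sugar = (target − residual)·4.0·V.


residual = 14.695·(0.01821 + 0.09011·e^(−0.04·11.5)) = 1.1035
sugar = (2.6 − 1.1035)·4.0·16.9

101.1620 g


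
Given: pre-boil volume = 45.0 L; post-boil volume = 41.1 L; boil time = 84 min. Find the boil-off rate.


rate = (V_pre − V_post) / (t_min/60)
rate = (45.0 − 41.1) / (84/60)

2.7857 L/hr


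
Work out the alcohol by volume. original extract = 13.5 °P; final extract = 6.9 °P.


SG = 259/(259 − P);  ABV = (OG − FG)·131.25
OG = 259/(259 − 13.5) = 1.0550
FG = 259/(259 − 6.9) = 1.0274
ABV = (1.0550 − 1.0274)·131.25

3.6251 % ABV


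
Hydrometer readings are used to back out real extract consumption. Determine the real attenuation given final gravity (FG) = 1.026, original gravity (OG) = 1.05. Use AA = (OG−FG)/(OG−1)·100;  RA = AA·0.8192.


AA = (1.05 − 1.026)/(1.05 − 1)·100 = 48.0000
RA = 48.0000·0.8192

39.3216 %


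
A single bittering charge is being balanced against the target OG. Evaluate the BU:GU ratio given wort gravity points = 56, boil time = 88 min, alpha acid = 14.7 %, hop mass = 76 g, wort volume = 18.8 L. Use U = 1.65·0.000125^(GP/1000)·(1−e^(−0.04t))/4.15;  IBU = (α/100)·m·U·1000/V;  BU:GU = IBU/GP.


U = 1.65·0.000125^(56/1000)·(1−e^(−0.04·88))/4.15 = 0.2332
IBU = (14.7/100)·76·0.2332·1000/18.8 = 138.6076
BU:GU = 138.6076/56

2.4751


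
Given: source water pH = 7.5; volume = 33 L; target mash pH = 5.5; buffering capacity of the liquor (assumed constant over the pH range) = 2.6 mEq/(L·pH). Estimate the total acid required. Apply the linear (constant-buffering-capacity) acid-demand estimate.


acid = buffering capacity · (pH_source − pH_target) · V
acid = 2.6 · (7.5 − 5.5) · 33

171.6000 mEq


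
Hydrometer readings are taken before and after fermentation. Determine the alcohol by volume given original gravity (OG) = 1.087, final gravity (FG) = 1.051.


ABV = (OG − FG) · 131.25
ABV = (1.087 − 1.051) · 131.25

4.7250 % ABV


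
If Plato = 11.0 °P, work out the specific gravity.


SG = 259/(259 − P)
SG = 259/(259 − 11.0)

1.0444


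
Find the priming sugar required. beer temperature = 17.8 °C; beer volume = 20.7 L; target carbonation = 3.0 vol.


residual = 14.695·(0.01821 + 0.09011·e^(−0.04·T));  sugar = (target − residual)·4.0·V
residual = 14.695·(0.01821 + 0.09011·e^(−0.04·17.8)) = 0.9173
sugar = (3.0 − 0.9173)·4.0·20.7

172.4464 g


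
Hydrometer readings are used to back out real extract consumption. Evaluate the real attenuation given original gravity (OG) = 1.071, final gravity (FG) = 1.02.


AA = (OG−FG)/(OG−1)·100;  RA = AA·0.8192
AA = (1.071 − 1.02)/(1.071 − 1)·100 = 71.8310
RA = 71.8310·0.8192

58.8439 %


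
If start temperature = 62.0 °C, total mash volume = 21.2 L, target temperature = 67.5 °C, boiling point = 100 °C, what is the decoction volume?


V_dec = V_total·(T_target − T_start)/(T_boil − T_start)
V_dec = 21.2·(67.5 − 62.0)/(100 − 62.0)

3.0684 L


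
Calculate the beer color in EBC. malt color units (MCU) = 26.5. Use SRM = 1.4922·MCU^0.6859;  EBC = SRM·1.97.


SRM = 1.4922·26.5^0.6859 = 14.1264
EBC = 14.1264·1.97

27.8290 EBC


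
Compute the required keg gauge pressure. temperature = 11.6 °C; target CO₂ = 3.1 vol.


psi = vols/(0.01821 + 0.09011·e^(−0.04·T)) − 14.695
psi = 3.1/(0.01821 + 0.09011·e^(−0.04·11.6)) − 14.695

26.7113 psi


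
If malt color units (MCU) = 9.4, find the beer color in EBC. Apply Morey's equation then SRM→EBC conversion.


SRM = 1.4922·MCU^0.6859;  EBC = SRM·1.97
SRM = 1.4922·9.4^0.6859 = 6.9390
EBC = 6.9390·1.97

13.6698 EBC


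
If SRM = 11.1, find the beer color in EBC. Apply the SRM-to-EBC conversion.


EBC = SRM · 1.97
EBC = 11.1 · 1.97

21.8670 EBC


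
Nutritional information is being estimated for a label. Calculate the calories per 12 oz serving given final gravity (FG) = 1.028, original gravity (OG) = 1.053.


ABW = (OG−FG)·131.25·0.79/FG;  °P = 259 − 259/SG (for OG→OE and FG→AE);  RE = 0.1808·OE + 0.8192·AE;  Cal = (6.9·ABW + 4·(RE−0.1))·FG·3.55
ABW = (1.053 − 1.028)·131.25·0.79/1.028 = 2.5216
OE = 259 − 259/1.053 = 13.0361 °P
AE = 259 − 259/1.028 = 7.0545 °P
RE = 0.1808·13.0361 + 0.8192·7.0545 = 8.1360 °P
Cal = (6.9·2.5216 + 4·(8.1360−0.1))·1.028·3.55

180.8012 kcal


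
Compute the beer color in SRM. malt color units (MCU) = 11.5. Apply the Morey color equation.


SRM = 1.4922 · MCU^0.6859
SRM = 1.4922 · 11.5^0.6859

7.9682 SRM


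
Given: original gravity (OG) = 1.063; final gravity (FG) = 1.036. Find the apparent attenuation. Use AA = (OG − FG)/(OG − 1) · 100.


AA = (1.063 − 1.036)/(1.063 − 1) · 100

42.8571 %


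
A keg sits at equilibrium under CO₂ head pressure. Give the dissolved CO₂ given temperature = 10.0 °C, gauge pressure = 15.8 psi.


vols = (P + 14.695)·(0.01821 + 0.09011·e^(−0.04·T))
vols = (15.8 + 14.695)·(0.01821 + 0.09011·e^(−0.04·10.0))

2.3973 volumes


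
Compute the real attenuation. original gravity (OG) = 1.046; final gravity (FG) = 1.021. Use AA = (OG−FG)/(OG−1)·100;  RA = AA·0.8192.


AA = (1.046 − 1.021)/(1.046 − 1)·100 = 54.3478
RA = 54.3478·0.8192

44.5217 %


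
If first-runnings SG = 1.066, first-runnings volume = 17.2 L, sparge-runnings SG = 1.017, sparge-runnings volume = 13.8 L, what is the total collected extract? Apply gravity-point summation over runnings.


total = Σ (SG_i − 1)·1000·V_i
first = (1.066 − 1)·1000·17.2 = 1135.2000
sparge = (1.017 − 1)·1000·13.8 = 234.6000
total = 1135.2000 + 234.6000

1369.8000 gravity·L


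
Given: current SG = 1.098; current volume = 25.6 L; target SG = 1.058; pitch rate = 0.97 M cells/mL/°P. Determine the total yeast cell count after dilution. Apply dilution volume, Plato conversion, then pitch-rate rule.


V_w = V·((SG_c−1)/(SG_t−1)−1);  °P = 259 − 259/SG_t;  cells = rate·(V+V_w)·°P
V_w = 25.6·((1.098−1)/(1.058−1)−1) = 17.6552
V_final = 25.6 + 17.6552 = 43.2552
°P = 259 − 259/1.058 = 14.1985
cells = 0.97·43.2552·14.1985

595.7333 billion cells


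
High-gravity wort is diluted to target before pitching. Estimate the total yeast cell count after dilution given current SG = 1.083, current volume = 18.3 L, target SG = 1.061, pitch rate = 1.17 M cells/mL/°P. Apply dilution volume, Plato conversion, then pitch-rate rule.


V_w = V·((SG_c−1)/(SG_t−1)−1);  °P = 259 − 259/SG_t;  cells = rate·(V+V_w)·°P
V_w = 18.3·((1.083−1)/(1.061−1)−1) = 6.6000
V_final = 18.3 + 6.6000 = 24.9000
°P = 259 − 259/1.061 = 14.8907
cells = 1.17·24.9000·14.8907

433.8099 billion cells


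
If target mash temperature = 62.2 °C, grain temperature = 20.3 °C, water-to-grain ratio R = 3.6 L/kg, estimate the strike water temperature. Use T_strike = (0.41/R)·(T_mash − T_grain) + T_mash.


T_strike = (0.41/3.6)·(62.2 − 20.3) + 62.2

66.9719 °C


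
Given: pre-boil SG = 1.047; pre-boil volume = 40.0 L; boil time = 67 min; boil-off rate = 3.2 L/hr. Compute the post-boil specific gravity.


V_post = V_pre − rate·(t/60);  SG_post = 1 + (SG_pre−1)·V_pre/V_post
V_post = 40.0 − 3.2·(67/60) = 36.4267
SG_post = 1 + (1.047 − 1)·40.0/36.4267

1.0516


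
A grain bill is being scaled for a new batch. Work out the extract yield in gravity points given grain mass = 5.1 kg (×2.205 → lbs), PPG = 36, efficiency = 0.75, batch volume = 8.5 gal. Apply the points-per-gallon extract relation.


points = lbs × PPG × eff / vol
lbs = 5.1 × 2.205 = 11.2455
points = 11.2455 × 36 × 0.75 / 8.5

35.7210 points


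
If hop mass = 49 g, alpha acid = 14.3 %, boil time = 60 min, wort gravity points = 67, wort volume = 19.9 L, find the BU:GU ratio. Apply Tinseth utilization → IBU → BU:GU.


U = 1.65·0.000125^(GP/1000)·(1−e^(−0.04t))/4.15;  IBU = (α/100)·m·U·1000/V;  BU:GU = IBU/GP
U = 1.65·0.000125^(67/1000)·(1−e^(−0.04·60))/4.15 = 0.1980
IBU = (14.3/100)·49·0.1980·1000/19.9 = 69.7118
BU:GU = 69.7118/67

1.0405


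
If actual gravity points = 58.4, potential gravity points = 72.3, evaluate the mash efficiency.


efficiency = actual / potential × 100
efficiency = 58.4 / 72.3 × 100

80.7746 %


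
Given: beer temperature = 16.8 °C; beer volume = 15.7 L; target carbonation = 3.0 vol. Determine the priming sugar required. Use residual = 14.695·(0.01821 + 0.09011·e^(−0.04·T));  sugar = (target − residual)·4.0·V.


residual = 14.695·(0.01821 + 0.09011·e^(−0.04·16.8)) = 0.9438
sugar = (3.0 − 0.9438)·4.0·15.7

129.1275 g


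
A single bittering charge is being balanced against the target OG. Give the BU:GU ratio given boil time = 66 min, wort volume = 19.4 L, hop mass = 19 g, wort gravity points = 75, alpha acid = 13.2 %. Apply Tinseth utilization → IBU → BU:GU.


U = 1.65·0.000125^(GP/1000)·(1−e^(−0.04t))/4.15;  IBU = (α/100)·m·U·1000/V;  BU:GU = IBU/GP
U = 1.65·0.000125^(75/1000)·(1−e^(−0.04·66))/4.15 = 0.1882
IBU = (13.2/100)·19·0.1882·1000/19.4 = 24.3263
BU:GU = 24.3263/75

0.3244


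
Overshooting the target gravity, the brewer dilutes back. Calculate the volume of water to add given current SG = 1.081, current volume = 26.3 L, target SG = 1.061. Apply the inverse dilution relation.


V_water = V·((SG_curr − 1)/(SG_target − 1) − 1)
V_water = 26.3·((1.081 − 1)/(1.061 − 1) − 1)

8.6230 L


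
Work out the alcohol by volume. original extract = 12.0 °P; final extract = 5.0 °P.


SG = 259/(259 − P);  ABV = (OG − FG)·131.25
OG = 259/(259 − 12.0) = 1.0486
FG = 259/(259 − 5.0) = 1.0197
ABV = (1.0486 − 1.0197)·131.25

3.7929 % ABV


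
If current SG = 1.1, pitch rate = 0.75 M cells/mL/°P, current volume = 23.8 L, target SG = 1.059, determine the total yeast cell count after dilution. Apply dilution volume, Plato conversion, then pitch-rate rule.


V_w = V·((SG_c−1)/(SG_t−1)−1);  °P = 259 − 259/SG_t;  cells = rate·(V+V_w)·°P
V_w = 23.8·((1.1−1)/(1.059−1)−1) = 16.5390
V_final = 23.8 + 16.5390 = 40.3390
°P = 259 − 259/1.059 = 14.4297
cells = 0.75·40.3390·14.4297

436.5581 billion cells


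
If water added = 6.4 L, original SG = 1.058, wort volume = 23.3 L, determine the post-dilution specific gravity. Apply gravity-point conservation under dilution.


SG_new = 1 + (SG_old − 1)·V_old/(V_old + V_water)
pts = (1.058 − 1)·1000·23.3/(23.3 + 6.4) = 45.5017
SG_new = 1 + 45.5017/1000

1.0455


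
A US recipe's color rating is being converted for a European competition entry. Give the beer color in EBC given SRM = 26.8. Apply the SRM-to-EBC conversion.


EBC = SRM · 1.97
EBC = 26.8 · 1.97

52.7960 EBC


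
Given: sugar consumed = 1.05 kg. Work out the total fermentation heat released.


Q = m_sugar · 590 kJ/kg
Q = 1.05 · 590

619.5000 kJ


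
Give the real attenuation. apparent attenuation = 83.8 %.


RA = AA · 0.8192
RA = 83.8 · 0.8192

68.6490 %


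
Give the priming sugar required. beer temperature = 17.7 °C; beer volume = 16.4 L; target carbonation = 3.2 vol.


residual = 14.695·(0.01821 + 0.09011·e^(−0.04·T));  sugar = (target − residual)·4.0·V
residual = 14.695·(0.01821 + 0.09011·e^(−0.04·17.7)) = 0.9199
sugar = (3.2 − 0.9199)·4.0·16.4

149.5734 g


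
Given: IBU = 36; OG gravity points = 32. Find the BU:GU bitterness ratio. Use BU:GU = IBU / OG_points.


BU:GU = 36 / 32

1.1250


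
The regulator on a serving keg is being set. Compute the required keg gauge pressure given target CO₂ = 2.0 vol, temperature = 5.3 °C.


psi = vols/(0.01821 + 0.09011·e^(−0.04·T)) − 14.695
psi = 2.0/(0.01821 + 0.09011·e^(−0.04·5.3)) − 14.695

7.2575 psi


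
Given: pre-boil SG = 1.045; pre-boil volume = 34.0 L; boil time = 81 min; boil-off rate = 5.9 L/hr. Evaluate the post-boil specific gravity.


V_post = V_pre − rate·(t/60);  SG_post = 1 + (SG_pre−1)·V_pre/V_post
V_post = 34.0 − 5.9·(81/60) = 26.0350
SG_post = 1 + (1.045 − 1)·34.0/26.0350

1.0588


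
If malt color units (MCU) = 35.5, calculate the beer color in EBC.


SRM = 1.4922·MCU^0.6859;  EBC = SRM·1.97
SRM = 1.4922·35.5^0.6859 = 17.2635
EBC = 17.2635·1.97

34.0091 EBC


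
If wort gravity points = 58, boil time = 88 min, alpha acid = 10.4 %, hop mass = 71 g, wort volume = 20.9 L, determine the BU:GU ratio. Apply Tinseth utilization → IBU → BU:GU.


U = 1.65·0.000125^(GP/1000)·(1−e^(−0.04t))/4.15;  IBU = (α/100)·m·U·1000/V;  BU:GU = IBU/GP
U = 1.65·0.000125^(58/1000)·(1−e^(−0.04·88))/4.15 = 0.2291
IBU = (10.4/100)·71·0.2291·1000/20.9 = 80.9381
BU:GU = 80.9381/58

1.3955


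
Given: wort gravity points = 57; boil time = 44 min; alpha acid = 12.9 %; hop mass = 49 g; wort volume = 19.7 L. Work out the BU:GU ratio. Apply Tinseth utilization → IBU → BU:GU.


U = 1.65·0.000125^(GP/1000)·(1−e^(−0.04t))/4.15;  IBU = (α/100)·m·U·1000/V;  BU:GU = IBU/GP
U = 1.65·0.000125^(57/1000)·(1−e^(−0.04·44))/4.15 = 0.1972
IBU = (12.9/100)·49·0.1972·1000/19.7 = 63.2829
BU:GU = 63.2829/57

1.1102


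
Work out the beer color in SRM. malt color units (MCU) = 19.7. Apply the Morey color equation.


SRM = 1.4922 · MCU^0.6859
SRM = 1.4922 · 19.7^0.6859

11.5266 SRM


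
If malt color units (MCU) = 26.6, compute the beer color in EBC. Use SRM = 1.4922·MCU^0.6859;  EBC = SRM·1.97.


SRM = 1.4922·26.6^0.6859 = 14.1629
EBC = 14.1629·1.97

27.9010 EBC


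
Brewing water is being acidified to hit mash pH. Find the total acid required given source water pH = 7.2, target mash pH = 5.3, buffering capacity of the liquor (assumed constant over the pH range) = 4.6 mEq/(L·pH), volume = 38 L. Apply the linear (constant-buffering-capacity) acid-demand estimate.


acid = buffering capacity · (pH_source − pH_target) · V
acid = 4.6 · (7.2 − 5.3) · 38

332.1200 mEq


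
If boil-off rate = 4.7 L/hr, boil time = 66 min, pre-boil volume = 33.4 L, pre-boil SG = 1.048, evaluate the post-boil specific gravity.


V_post = V_pre − rate·(t/60);  SG_post = 1 + (SG_pre−1)·V_pre/V_post
V_post = 33.4 − 4.7·(66/60) = 28.2300
SG_post = 1 + (1.048 − 1)·33.4/28.2300

1.0568


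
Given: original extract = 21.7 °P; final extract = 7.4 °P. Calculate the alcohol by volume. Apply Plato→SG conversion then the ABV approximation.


SG = 259/(259 − P);  ABV = (OG − FG)·131.25
OG = 259/(259 − 21.7) = 1.0914
FG = 259/(259 − 7.4) = 1.0294
ABV = (1.0914 − 1.0294)·131.25

8.1419 % ABV


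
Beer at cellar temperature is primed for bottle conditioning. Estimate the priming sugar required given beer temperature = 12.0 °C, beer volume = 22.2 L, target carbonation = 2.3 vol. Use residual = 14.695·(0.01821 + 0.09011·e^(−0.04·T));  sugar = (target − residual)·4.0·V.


residual = 14.695·(0.01821 + 0.09011·e^(−0.04·12.0)) = 1.0870
sugar = (2.3 − 1.0870)·4.0·22.2

107.7172 g


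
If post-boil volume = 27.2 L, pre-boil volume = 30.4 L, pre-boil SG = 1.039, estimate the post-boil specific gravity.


SG_post = 1 + (SG_pre − 1)·V_pre/V_post
pts_pre = (1.039 − 1)·1000 = 39.0000
pts_post = 39.0000·30.4/27.2 = 43.5882
SG_post = 1 + 43.5882/1000

1.0436


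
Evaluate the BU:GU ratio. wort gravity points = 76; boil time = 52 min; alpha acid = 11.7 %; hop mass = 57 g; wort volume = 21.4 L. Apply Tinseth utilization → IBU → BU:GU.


U = 1.65·0.000125^(GP/1000)·(1−e^(−0.04t))/4.15;  IBU = (α/100)·m·U·1000/V;  BU:GU = IBU/GP
U = 1.65·0.000125^(76/1000)·(1−e^(−0.04·52))/4.15 = 0.1757
IBU = (11.7/100)·57·0.1757·1000/21.4 = 54.7634
BU:GU = 54.7634/76

0.7206


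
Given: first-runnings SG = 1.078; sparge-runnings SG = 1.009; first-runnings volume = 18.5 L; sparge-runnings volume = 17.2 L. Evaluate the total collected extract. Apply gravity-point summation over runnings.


total = Σ (SG_i − 1)·1000·V_i
first = (1.078 − 1)·1000·18.5 = 1443.0000
sparge = (1.009 − 1)·1000·17.2 = 154.8000
total = 1443.0000 + 154.8000

1597.8000 gravity·L


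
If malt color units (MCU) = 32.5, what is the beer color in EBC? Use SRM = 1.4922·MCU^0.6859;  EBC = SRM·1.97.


SRM = 1.4922·32.5^0.6859 = 16.2490
EBC = 16.2490·1.97

32.0106 EBC


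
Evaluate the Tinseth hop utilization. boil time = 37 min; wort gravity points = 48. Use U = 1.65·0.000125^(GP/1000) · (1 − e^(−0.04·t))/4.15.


bigness = 1.65·0.000125^(48/1000) = 1.0719
boil_factor = (1 − e^(−0.04·37))/4.15 = 0.1861
U = 1.0719 · 0.1861

0.1995


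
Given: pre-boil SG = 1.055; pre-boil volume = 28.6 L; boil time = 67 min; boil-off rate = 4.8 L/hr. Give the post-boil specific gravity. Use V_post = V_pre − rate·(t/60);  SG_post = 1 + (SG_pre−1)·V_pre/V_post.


V_post = 28.6 − 4.8·(67/60) = 23.2400
SG_post = 1 + (1.055 − 1)·28.6/23.2400

1.0677


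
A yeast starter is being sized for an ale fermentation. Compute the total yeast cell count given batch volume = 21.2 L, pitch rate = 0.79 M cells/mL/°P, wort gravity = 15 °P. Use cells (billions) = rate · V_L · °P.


cells = 0.79 · 21.2 · 15

251.2200 billion cells


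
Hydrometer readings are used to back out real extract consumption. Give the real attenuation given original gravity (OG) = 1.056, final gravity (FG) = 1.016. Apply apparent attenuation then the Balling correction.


AA = (OG−FG)/(OG−1)·100;  RA = AA·0.8192
AA = (1.056 − 1.016)/(1.056 − 1)·100 = 71.4286
RA = 71.4286·0.8192

58.5143 %


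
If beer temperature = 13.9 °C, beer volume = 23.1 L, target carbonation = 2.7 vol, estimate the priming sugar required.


residual = 14.695·(0.01821 + 0.09011·e^(−0.04·T));  sugar = (target − residual)·4.0·V
residual = 14.695·(0.01821 + 0.09011·e^(−0.04·13.9)) = 1.0270
sugar = (2.7 − 1.0270)·4.0·23.1

154.5849 g


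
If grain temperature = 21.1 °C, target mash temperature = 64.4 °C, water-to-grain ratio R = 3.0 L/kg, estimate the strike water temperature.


T_strike = (0.41/R)·(T_mash − T_grain) + T_mash
T_strike = (0.41/3.0)·(64.4 − 21.1) + 64.4

70.3177 °C


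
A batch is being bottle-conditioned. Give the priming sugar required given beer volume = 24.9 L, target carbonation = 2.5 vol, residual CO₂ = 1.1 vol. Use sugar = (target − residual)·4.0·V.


sugar = (2.5 − 1.1)·4.0·24.9

139.4400 g


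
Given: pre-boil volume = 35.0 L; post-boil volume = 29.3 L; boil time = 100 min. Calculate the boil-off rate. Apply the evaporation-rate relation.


rate = (V_pre − V_post) / (t_min/60)
rate = (35.0 − 29.3) / (100/60)

3.4200 L/hr


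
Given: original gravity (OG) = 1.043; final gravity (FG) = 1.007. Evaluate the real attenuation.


AA = (OG−FG)/(OG−1)·100;  RA = AA·0.8192
AA = (1.043 − 1.007)/(1.043 − 1)·100 = 83.7209
RA = 83.7209·0.8192

68.5842 %


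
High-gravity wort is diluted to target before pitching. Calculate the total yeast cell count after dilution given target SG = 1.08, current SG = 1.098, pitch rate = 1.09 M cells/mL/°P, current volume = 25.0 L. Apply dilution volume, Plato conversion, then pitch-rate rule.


V_w = V·((SG_c−1)/(SG_t−1)−1);  °P = 259 − 259/SG_t;  cells = rate·(V+V_w)·°P
V_w = 25.0·((1.098−1)/(1.08−1)−1) = 5.6250
V_final = 25.0 + 5.6250 = 30.6250
°P = 259 − 259/1.08 = 19.1852
cells = 1.09·30.6250·19.1852

640.4255 billion cells


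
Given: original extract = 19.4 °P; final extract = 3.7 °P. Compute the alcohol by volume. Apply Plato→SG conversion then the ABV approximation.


SG = 259/(259 − P);  ABV = (OG − FG)·131.25
OG = 259/(259 − 19.4) = 1.0810
FG = 259/(259 − 3.7) = 1.0145
ABV = (1.0810 − 1.0145)·131.25

8.7249 % ABV


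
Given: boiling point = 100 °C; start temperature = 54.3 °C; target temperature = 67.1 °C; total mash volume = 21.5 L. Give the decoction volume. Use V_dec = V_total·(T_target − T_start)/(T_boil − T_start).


V_dec = 21.5·(67.1 − 54.3)/(100 − 54.3)

6.0219 L


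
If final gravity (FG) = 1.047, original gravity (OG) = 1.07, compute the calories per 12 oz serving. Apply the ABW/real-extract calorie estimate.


ABW = (OG−FG)·131.25·0.79/FG;  °P = 259 − 259/SG (for OG→OE and FG→AE);  RE = 0.1808·OE + 0.8192·AE;  Cal = (6.9·ABW + 4·(RE−0.1))·FG·3.55
ABW = (1.07 − 1.047)·131.25·0.79/1.047 = 2.2778
OE = 259 − 259/1.07 = 16.9439 °P
AE = 259 − 259/1.047 = 11.6266 °P
RE = 0.1808·16.9439 + 0.8192·11.6266 = 12.5879 °P
Cal = (6.9·2.2778 + 4·(12.5879−0.1))·1.047·3.55

244.0791 kcal


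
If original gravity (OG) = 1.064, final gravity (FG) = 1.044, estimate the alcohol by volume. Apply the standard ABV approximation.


ABV = (OG − FG) · 131.25
ABV = (1.064 − 1.044) · 131.25

2.6250 % ABV


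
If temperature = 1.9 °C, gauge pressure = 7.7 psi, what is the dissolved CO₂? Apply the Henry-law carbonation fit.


vols = (P + 14.695)·(0.01821 + 0.09011·e^(−0.04·T))
vols = (7.7 + 14.695)·(0.01821 + 0.09011·e^(−0.04·1.9))

2.2781 volumes


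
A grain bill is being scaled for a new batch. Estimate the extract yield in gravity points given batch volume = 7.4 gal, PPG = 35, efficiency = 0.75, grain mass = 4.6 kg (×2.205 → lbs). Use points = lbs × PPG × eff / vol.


lbs = 4.6 × 2.205 = 10.1430
points = 10.1430 × 35 × 0.75 / 7.4

35.9802 points


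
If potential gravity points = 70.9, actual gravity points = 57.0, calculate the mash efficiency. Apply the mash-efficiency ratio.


efficiency = actual / potential × 100
efficiency = 57.0 / 70.9 × 100

80.3949 %


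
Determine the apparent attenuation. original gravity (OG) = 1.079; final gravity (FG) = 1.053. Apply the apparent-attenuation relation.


AA = (OG − FG)/(OG − 1) · 100
AA = (1.079 − 1.053)/(1.079 − 1) · 100

32.9114 %


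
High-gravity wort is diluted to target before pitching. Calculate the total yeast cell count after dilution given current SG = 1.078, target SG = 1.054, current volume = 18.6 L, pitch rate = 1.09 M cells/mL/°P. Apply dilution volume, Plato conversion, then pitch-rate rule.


V_w = V·((SG_c−1)/(SG_t−1)−1);  °P = 259 − 259/SG_t;  cells = rate·(V+V_w)·°P
V_w = 18.6·((1.078−1)/(1.054−1)−1) = 8.2667
V_final = 18.6 + 8.2667 = 26.8667
°P = 259 − 259/1.054 = 13.2694
cells = 1.09·26.8667·13.2694

388.5914 billion cells


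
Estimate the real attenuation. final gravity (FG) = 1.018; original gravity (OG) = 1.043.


AA = (OG−FG)/(OG−1)·100;  RA = AA·0.8192
AA = (1.043 − 1.018)/(1.043 − 1)·100 = 58.1395
RA = 58.1395·0.8192

47.6279 %


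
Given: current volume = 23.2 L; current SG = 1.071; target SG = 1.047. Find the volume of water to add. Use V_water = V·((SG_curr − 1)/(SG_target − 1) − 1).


V_water = 23.2·((1.071 − 1)/(1.047 − 1) − 1)

11.8468 L


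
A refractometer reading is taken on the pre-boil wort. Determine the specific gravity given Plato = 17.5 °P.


SG = 259/(259 − P)
SG = 259/(259 − 17.5)

1.0725


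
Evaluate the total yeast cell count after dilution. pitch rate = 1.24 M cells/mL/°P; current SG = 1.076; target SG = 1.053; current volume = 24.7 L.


V_w = V·((SG_c−1)/(SG_t−1)−1);  °P = 259 − 259/SG_t;  cells = rate·(V+V_w)·°P
V_w = 24.7·((1.076−1)/(1.053−1)−1) = 10.7189
V_final = 24.7 + 10.7189 = 35.4189
°P = 259 − 259/1.053 = 13.0361
cells = 1.24·35.4189·13.0361

572.5371 billion cells


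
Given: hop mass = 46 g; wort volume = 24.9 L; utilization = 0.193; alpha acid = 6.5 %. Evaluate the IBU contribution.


IBU = (α/100)·mass·U·1000 / V
IBU = (6.5/100)·46·0.193·1000 / 24.9

23.1755 IBU


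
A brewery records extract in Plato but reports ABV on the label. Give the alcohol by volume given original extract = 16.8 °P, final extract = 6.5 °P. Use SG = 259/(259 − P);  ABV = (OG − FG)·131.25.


OG = 259/(259 − 16.8) = 1.0694
FG = 259/(259 − 6.5) = 1.0257
ABV = (1.0694 − 1.0257)·131.25

5.7253 % ABV


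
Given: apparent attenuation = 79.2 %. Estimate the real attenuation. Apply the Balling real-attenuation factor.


RA = AA · 0.8192
RA = 79.2 · 0.8192

64.8806 %


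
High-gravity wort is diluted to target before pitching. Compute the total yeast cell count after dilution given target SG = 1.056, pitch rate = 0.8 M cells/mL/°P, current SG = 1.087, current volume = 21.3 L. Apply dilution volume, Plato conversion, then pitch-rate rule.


V_w = V·((SG_c−1)/(SG_t−1)−1);  °P = 259 − 259/SG_t;  cells = rate·(V+V_w)·°P
V_w = 21.3·((1.087−1)/(1.056−1)−1) = 11.7911
V_final = 21.3 + 11.7911 = 33.0911
°P = 259 − 259/1.056 = 13.7348
cells = 0.8·33.0911·13.7348

363.6007 billion cells


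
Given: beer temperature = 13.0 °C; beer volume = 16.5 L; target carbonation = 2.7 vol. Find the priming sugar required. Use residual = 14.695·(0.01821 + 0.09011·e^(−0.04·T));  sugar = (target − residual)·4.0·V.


residual = 14.695·(0.01821 + 0.09011·e^(−0.04·13.0)) = 1.0548
sugar = (2.7 − 1.0548)·4.0·16.5

108.5806 g


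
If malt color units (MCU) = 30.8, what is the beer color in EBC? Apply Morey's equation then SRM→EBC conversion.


SRM = 1.4922·MCU^0.6859;  EBC = SRM·1.97
SRM = 1.4922·30.8^0.6859 = 15.6612
EBC = 15.6612·1.97

30.8525 EBC


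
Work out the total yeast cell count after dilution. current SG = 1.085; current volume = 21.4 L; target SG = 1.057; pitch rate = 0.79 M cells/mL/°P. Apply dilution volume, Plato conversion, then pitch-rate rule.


V_w = V·((SG_c−1)/(SG_t−1)−1);  °P = 259 − 259/SG_t;  cells = rate·(V+V_w)·°P
V_w = 21.4·((1.085−1)/(1.057−1)−1) = 10.5123
V_final = 21.4 + 10.5123 = 31.9123
°P = 259 − 259/1.057 = 13.9669
cells = 0.79·31.9123·13.9669

352.1150 billion cells


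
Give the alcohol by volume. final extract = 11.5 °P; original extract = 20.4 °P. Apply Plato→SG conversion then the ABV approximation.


SG = 259/(259 − P);  ABV = (OG − FG)·131.25
OG = 259/(259 − 20.4) = 1.0855
FG = 259/(259 − 11.5) = 1.0465
ABV = (1.0855 − 1.0465)·131.25

5.1232 % ABV


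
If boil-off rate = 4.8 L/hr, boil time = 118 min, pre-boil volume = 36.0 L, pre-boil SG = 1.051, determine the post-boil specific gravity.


V_post = V_pre − rate·(t/60);  SG_post = 1 + (SG_pre−1)·V_pre/V_post
V_post = 36.0 − 4.8·(118/60) = 26.5600
SG_post = 1 + (1.051 − 1)·36.0/26.5600

1.0691


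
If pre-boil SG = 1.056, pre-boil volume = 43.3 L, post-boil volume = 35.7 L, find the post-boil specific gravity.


SG_post = 1 + (SG_pre − 1)·V_pre/V_post
pts_pre = (1.056 − 1)·1000 = 56.0000
pts_post = 56.0000·43.3/35.7 = 67.9216
SG_post = 1 + 67.9216/1000

1.0679


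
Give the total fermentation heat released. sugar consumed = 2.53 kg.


Q = m_sugar · 590 kJ/kg
Q = 2.53 · 590

1492.7000 kJ


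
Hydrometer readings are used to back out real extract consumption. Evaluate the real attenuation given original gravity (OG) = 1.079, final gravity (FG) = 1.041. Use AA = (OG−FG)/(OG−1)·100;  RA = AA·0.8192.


AA = (1.079 − 1.041)/(1.079 − 1)·100 = 48.1013
RA = 48.1013·0.8192

39.4046 %


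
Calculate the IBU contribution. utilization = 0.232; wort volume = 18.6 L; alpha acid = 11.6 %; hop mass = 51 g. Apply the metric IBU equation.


IBU = (α/100)·mass·U·1000 / V
IBU = (11.6/100)·51·0.232·1000 / 18.6

73.7910 IBU


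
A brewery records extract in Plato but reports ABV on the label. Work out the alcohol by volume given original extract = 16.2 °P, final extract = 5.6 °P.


SG = 259/(259 − P);  ABV = (OG − FG)·131.25
OG = 259/(259 − 16.2) = 1.0667
FG = 259/(259 − 5.6) = 1.0221
ABV = (1.0667 − 1.0221)·131.25

5.8567 % ABV


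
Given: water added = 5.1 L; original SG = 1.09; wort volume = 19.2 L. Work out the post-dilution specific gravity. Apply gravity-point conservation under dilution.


SG_new = 1 + (SG_old − 1)·V_old/(V_old + V_water)
pts = (1.09 − 1)·1000·19.2/(19.2 + 5.1) = 71.1111
SG_new = 1 + 71.1111/1000

1.0711


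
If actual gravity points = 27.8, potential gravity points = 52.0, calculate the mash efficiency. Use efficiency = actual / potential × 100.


efficiency = 27.8 / 52.0 × 100

53.4615 %


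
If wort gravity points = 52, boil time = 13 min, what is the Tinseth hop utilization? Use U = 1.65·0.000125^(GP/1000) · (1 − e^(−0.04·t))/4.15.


bigness = 1.65·0.000125^(52/1000) = 1.0340
boil_factor = (1 − e^(−0.04·13))/4.15 = 0.0977
U = 1.0340 · 0.0977

0.1010


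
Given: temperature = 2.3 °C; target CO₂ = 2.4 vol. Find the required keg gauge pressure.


psi = vols/(0.01821 + 0.09011·e^(−0.04·T)) − 14.695
psi = 2.4/(0.01821 + 0.09011·e^(−0.04·2.3)) − 14.695

9.2094 psi


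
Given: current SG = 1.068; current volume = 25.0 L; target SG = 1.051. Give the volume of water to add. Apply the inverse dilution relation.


V_water = V·((SG_curr − 1)/(SG_target − 1) − 1)
V_water = 25.0·((1.068 − 1)/(1.051 − 1) − 1)

8.3333 L


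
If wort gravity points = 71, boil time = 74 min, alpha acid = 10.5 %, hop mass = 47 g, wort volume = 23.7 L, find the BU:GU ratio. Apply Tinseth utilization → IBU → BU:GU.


U = 1.65·0.000125^(GP/1000)·(1−e^(−0.04t))/4.15;  IBU = (α/100)·m·U·1000/V;  BU:GU = IBU/GP
U = 1.65·0.000125^(71/1000)·(1−e^(−0.04·74))/4.15 = 0.1992
IBU = (10.5/100)·47·0.1992·1000/23.7 = 41.4712
BU:GU = 41.4712/71

0.5841


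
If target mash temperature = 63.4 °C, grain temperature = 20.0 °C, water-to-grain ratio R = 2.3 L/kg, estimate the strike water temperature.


T_strike = (0.41/R)·(T_mash − T_grain) + T_mash
T_strike = (0.41/2.3)·(63.4 − 20.0) + 63.4

71.1365 °C


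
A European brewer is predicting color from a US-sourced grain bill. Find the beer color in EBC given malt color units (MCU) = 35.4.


SRM = 1.4922·MCU^0.6859;  EBC = SRM·1.97
SRM = 1.4922·35.4^0.6859 = 17.2301
EBC = 17.2301·1.97

33.9433 EBC


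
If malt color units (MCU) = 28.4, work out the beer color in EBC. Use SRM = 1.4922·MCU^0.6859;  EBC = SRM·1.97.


SRM = 1.4922·28.4^0.6859 = 14.8135
EBC = 14.8135·1.97

29.1826 EBC


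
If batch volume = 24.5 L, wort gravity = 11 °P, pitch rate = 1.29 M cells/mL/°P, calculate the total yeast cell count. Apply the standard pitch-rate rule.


cells (billions) = rate · V_L · °P
cells = 1.29 · 24.5 · 11

347.6550 billion cells


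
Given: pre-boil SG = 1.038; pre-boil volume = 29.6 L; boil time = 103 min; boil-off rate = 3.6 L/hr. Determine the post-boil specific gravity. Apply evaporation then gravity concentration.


V_post = V_pre − rate·(t/60);  SG_post = 1 + (SG_pre−1)·V_pre/V_post
V_post = 29.6 − 3.6·(103/60) = 23.4200
SG_post = 1 + (1.038 − 1)·29.6/23.4200

1.0480


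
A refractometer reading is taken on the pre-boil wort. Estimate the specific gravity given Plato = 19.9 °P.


SG = 259/(259 − P)
SG = 259/(259 − 19.9)

1.0832


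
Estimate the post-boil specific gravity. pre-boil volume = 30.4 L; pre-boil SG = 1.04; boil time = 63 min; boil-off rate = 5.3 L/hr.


V_post = V_pre − rate·(t/60);  SG_post = 1 + (SG_pre−1)·V_pre/V_post
V_post = 30.4 − 5.3·(63/60) = 24.8350
SG_post = 1 + (1.04 − 1)·30.4/24.8350

1.0490


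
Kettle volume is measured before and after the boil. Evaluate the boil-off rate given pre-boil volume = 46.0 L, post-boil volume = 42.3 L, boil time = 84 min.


rate = (V_pre − V_post) / (t_min/60)
rate = (46.0 − 42.3) / (84/60)

2.6429 L/hr


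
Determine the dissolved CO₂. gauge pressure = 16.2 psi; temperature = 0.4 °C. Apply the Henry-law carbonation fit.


vols = (P + 14.695)·(0.01821 + 0.09011·e^(−0.04·T))
vols = (16.2 + 14.695)·(0.01821 + 0.09011·e^(−0.04·0.4))

3.3024 volumes


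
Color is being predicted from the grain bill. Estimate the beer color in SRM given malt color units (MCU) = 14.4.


SRM = 1.4922 · MCU^0.6859
SRM = 1.4922 · 14.4^0.6859

9.2971 SRM


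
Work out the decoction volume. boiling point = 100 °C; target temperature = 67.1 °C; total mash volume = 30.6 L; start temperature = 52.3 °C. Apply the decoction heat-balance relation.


V_dec = V_total·(T_target − T_start)/(T_boil − T_start)
V_dec = 30.6·(67.1 − 52.3)/(100 − 52.3)

9.4943 L


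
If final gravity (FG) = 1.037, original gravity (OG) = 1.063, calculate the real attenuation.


AA = (OG−FG)/(OG−1)·100;  RA = AA·0.8192
AA = (1.063 − 1.037)/(1.063 − 1)·100 = 41.2698
RA = 41.2698·0.8192

33.8083 %


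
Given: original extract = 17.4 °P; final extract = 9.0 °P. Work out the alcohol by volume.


SG = 259/(259 − P);  ABV = (OG − FG)·131.25
OG = 259/(259 − 17.4) = 1.0720
FG = 259/(259 − 9.0) = 1.0360
ABV = (1.0720 − 1.0360)·131.25

4.7276 % ABV


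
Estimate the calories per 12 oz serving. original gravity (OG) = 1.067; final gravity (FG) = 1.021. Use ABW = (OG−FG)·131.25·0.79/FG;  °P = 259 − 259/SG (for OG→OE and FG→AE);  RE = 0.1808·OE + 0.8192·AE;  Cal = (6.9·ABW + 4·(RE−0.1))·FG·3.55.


ABW = (1.067 − 1.021)·131.25·0.79/1.021 = 4.6715
OE = 259 − 259/1.067 = 16.2634 °P
AE = 259 − 259/1.021 = 5.3271 °P
RE = 0.1808·16.2634 + 0.8192·5.3271 = 7.3044 °P
Cal = (6.9·4.6715 + 4·(7.3044−0.1))·1.021·3.55

221.2828 kcal


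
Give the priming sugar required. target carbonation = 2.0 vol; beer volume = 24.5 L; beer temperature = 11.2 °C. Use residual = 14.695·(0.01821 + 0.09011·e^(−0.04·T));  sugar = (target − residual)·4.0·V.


residual = 14.695·(0.01821 + 0.09011·e^(−0.04·11.2)) = 1.1136
sugar = (2.0 − 1.1136)·4.0·24.5

86.8660 g


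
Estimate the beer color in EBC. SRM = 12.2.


EBC = SRM · 1.97
EBC = 12.2 · 1.97

24.0340 EBC


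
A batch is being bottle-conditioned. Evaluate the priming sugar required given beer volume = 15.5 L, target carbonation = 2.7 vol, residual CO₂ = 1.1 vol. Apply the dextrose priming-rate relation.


sugar = (target − residual)·4.0·V
sugar = (2.7 − 1.1)·4.0·15.5

99.2000 g


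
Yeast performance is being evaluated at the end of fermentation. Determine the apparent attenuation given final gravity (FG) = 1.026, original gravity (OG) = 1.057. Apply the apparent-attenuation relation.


AA = (OG − FG)/(OG − 1) · 100
AA = (1.057 − 1.026)/(1.057 − 1) · 100

54.3860 %
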